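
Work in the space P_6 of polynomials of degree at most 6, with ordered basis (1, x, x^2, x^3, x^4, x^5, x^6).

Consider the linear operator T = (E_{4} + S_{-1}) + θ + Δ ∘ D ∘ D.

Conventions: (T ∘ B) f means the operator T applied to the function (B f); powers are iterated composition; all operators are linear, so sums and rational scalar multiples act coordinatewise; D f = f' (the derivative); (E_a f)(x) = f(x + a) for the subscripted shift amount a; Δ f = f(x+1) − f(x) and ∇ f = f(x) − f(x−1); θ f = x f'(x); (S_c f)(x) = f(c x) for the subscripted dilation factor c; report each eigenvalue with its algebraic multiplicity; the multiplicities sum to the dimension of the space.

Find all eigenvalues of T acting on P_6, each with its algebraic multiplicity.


λ = 1 (multiplicity 1), λ = 2 (multiplicity 1), λ = 3 (multiplicity 1), λ = 4 (multiplicity 1), λ = 5 (multiplicity 1), λ = 6 (multiplicity 1), λ = 8 (multiplicity 1)

image of 1: 2
image of x: x + 4
image of x^2: 4x^2 + 8x + 16
image of x^3: 3x^3 + 12x^2 + 48x + 70
image of x^4: 6x^4 + 16x^3 + 96x^2 + 280x + 268
image of x^5: 5x^5 + 20x^4 + 160x^3 + 700x^2 + 1340x + 1044
image of x^6: 8x^6 + 24x^5 + 240x^4 + 1400x^3 + 4020x^2 + 6264x + 4126
the matrix is upper triangular; its diagonal is (2, 1, 4, 3, 6, 5, 8)
for a triangular matrix the eigenvalues are the diagonal entries, with algebraic multiplicity their repetition count


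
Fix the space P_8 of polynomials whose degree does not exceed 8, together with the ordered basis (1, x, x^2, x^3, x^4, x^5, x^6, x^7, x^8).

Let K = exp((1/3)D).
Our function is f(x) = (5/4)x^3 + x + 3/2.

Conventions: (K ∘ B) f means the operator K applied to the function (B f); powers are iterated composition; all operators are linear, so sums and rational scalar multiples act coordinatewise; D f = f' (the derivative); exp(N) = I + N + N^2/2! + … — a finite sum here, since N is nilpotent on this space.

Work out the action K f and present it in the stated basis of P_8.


order-1 term: (5/4)x^2 + 1/3
order-2 term: (5/12)x
order-3 term: 5/108
the series for exp((1/3)D) f terminates at order 3
exp((1/3)D) f = (5/4)x^3 + (5/4)x^2 + (17/12)x + 203/108

the result is g(x) = (5/4)x^3 + (5/4)x^2 + (17/12)x + 203/108


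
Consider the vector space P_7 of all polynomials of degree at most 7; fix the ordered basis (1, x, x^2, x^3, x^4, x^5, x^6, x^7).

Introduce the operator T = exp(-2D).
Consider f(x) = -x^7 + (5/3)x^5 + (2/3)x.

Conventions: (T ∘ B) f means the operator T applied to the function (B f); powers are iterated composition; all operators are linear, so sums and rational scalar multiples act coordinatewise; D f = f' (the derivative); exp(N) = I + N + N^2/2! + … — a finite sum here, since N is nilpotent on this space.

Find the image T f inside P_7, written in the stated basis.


the image equals g(x) = -x^7 + 14x^6 - (247/3)x^5 + (790/3)x^4 - (1480/3)x^3 + (1616/3)x^2 - 314x + 220/3

order-1 term: 14x^6 - (50/3)x^4 - 4/3
order-2 term: -84x^5 + (200/3)x^3
order-3 term: 280x^4 - (400/3)x^2
order-4 term: -560x^3 + (400/3)x
order-5 term: 672x^2 - 160/3
order-6 term: -448x
order-7 term: 128
the series for exp(-2D) f terminates at order 7
exp(-2D) f = -x^7 + 14x^6 - (247/3)x^5 + (790/3)x^4 - (1480/3)x^3 + (1616/3)x^2 - 314x + 220/3


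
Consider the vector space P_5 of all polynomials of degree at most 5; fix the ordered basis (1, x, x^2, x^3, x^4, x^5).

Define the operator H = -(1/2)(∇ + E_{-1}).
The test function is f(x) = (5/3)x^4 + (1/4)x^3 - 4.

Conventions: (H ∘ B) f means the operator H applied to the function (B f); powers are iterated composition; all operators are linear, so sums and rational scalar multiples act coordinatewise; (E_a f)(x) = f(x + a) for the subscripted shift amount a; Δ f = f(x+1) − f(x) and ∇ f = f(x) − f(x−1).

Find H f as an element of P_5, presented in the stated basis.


the image equals g(x) = -(5/6)x^4 - (1/8)x^3 + 2

∇ f = (20/3)x^3 - (37/4)x^2 + (71/12)x - 17/12
E_{-1} f = (5/3)x^4 - (77/12)x^3 + (37/4)x^2 - (71/12)x - 31/12
(∇ + E_{-1}) f = (5/3)x^4 + (1/4)x^3 - 4
(-(1/2)(∇ + E_{-1})) f = -(5/6)x^4 - (1/8)x^3 + 2


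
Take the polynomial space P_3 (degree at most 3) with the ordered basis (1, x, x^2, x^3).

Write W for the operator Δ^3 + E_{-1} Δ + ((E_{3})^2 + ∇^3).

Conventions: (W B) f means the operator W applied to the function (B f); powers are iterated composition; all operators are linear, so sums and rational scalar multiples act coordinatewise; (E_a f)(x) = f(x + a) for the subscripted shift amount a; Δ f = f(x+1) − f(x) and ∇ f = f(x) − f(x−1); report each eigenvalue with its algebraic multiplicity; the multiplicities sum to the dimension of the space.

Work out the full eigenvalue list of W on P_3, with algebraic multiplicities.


λ = 1 (multiplicity 4)

image of 1: 1
image of x: x + 7
image of x^2: x^2 + 14x + 35
image of x^3: x^3 + 21x^2 + 105x + 229
the matrix is upper triangular; its diagonal is (1, 1, 1, 1)
for a triangular matrix the eigenvalues are the diagonal entries, with algebraic multiplicity their repetition count


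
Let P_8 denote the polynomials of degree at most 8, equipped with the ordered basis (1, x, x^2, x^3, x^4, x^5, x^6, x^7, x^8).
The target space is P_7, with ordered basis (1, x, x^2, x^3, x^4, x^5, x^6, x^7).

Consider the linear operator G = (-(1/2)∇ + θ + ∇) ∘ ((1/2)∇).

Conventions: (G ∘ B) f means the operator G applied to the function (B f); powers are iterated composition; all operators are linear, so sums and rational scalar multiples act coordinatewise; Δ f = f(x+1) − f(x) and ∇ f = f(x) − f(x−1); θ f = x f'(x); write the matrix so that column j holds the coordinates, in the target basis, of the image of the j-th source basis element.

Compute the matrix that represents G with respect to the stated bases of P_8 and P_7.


the matrix is [[0, 0, 1/2, -3/2, 7/2, -15/2, 31/2, -63/2, 127/2]; [0, 0, 1, 0, -4, 15, -42, 105, -248]; [0, 0, 0, 3, -3, -5, 75/2, -273/2, 406]; [0, 0, 0, 0, 6, -10, 0, 70, -336]; [0, 0, 0, 0, 0, 10, -45/2, 35/2, 105]; [0, 0, 0, 0, 0, 0, 15, -42, 56]; [0, 0, 0, 0, 0, 0, 0, 21, -70]; [0, 0, 0, 0, 0, 0, 0, 0, 28]] (rows listed top to bottom)

image of 1: 0
image of x: 0
image of x^2: x + 1/2
image of x^3: 3x^2 - 3/2
image of x^4: 6x^3 - 3x^2 - 4x + 7/2
image of x^5: 10x^4 - 10x^3 - 5x^2 + 15x - 15/2
image of x^6: 15x^5 - (45/2)x^4 + (75/2)x^2 - 42x + 31/2
image of x^7: 21x^6 - 42x^5 + (35/2)x^4 + 70x^3 - (273/2)x^2 + 105x - 63/2
image of x^8: 28x^7 - 70x^6 + 56x^5 + 105x^4 - 336x^3 + 406x^2 - 248x + 127/2
each image's coordinates form column j of the matrix


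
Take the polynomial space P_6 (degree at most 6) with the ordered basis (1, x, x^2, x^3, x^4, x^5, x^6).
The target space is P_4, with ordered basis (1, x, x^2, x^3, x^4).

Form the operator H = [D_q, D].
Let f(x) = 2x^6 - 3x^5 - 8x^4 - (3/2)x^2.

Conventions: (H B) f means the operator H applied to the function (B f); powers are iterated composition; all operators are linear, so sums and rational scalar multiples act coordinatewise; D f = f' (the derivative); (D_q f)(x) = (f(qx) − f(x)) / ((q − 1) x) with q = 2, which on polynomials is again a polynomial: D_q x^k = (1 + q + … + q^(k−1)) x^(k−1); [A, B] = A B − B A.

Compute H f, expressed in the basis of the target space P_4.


D f = 12x^5 - 15x^4 - 32x^3 - 3x
D_q D f = 372x^4 - 225x^3 - 224x^2 - 3
D_q f = 126x^5 - 93x^4 - 120x^3 - (9/2)x
D D_q f = 630x^4 - 372x^3 - 360x^2 - 9/2
[D_q, D] f = -258x^4 + 147x^3 + 136x^2 + 3/2

the image equals g(x) = -258x^4 + 147x^3 + 136x^2 + 3/2


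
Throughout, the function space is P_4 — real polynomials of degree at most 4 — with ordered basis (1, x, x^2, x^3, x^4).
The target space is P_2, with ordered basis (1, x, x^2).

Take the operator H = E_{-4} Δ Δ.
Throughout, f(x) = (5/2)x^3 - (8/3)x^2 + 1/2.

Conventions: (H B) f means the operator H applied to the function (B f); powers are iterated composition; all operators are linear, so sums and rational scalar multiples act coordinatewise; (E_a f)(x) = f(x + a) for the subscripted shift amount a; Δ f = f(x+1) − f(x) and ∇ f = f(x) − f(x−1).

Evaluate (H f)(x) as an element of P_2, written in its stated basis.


the result is g(x) = 15x - 151/3

Δ f = (15/2)x^2 + (13/6)x - 1/6
Δ Δ f = 15x + 29/3
E_{-4} Δ Δ f = 15x - 151/3


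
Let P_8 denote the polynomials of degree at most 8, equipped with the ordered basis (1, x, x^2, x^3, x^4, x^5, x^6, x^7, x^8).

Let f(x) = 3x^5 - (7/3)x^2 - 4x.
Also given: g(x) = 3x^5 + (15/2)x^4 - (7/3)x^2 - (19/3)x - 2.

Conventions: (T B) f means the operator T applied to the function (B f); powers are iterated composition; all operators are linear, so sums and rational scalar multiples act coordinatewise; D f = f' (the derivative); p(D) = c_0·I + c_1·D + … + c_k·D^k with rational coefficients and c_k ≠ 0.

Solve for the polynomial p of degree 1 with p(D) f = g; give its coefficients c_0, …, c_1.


p(D) = I + (1/2)·D, i.e. c_0 = 1, c_1 = 1/2

D^0 f = 3x^5 - (7/3)x^2 - 4x
D^1 f = 15x^4 - (14/3)x - 4
matching coefficients of g against c_0 f + c_1 Df + … from the top degree down determines the c_i
solution: c_0 = 1, c_1 = 1/2


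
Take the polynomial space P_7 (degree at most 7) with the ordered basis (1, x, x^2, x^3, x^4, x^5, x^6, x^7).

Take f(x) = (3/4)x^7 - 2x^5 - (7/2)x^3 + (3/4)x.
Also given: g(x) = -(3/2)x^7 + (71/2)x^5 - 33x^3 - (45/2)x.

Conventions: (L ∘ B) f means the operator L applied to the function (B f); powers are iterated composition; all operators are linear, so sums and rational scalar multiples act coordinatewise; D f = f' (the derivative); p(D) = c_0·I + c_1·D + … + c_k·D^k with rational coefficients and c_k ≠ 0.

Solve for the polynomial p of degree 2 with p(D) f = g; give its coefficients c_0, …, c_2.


D^0 f = (3/4)x^7 - 2x^5 - (7/2)x^3 + (3/4)x
D^1 f = (21/4)x^6 - 10x^4 - (21/2)x^2 + 3/4
D^2 f = (63/2)x^5 - 40x^3 - 21x
matching coefficients of g against c_0 f + c_1 Df + … from the top degree down determines the c_i
solution: c_0 = -2, c_1 = 0, c_2 = 1

c_0 = -2, c_1 = 0, c_2 = 1


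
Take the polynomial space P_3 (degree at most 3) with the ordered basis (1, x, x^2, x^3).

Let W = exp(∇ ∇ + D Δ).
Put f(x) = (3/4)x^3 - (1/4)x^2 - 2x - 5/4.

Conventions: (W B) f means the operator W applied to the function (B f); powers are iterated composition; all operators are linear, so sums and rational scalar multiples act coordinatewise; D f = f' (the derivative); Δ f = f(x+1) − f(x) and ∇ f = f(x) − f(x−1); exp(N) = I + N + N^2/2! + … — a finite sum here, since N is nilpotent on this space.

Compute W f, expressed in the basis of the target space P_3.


order-1 term: 9x - 13/4
the series for exp(∇ ∇ + D Δ) f terminates at order 1
exp(∇ ∇ + D Δ) f = (3/4)x^3 - (1/4)x^2 + 7x - 9/2

g(x) = (3/4)x^3 - (1/4)x^2 + 7x - 9/2


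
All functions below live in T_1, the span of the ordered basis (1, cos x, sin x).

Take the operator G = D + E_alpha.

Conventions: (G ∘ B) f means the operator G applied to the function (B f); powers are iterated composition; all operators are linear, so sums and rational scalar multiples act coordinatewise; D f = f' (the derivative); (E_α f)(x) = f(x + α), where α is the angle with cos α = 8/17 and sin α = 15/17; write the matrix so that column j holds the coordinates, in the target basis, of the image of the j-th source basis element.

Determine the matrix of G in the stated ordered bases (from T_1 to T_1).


the matrix is [[1, 0, 0]; [0, 8/17, 32/17]; [0, -32/17, 8/17]] (rows listed top to bottom)

image of 1: 1
image of cos x: (8/17)cos x - (32/17)sin x
image of sin x: (32/17)cos x + (8/17)sin x
each image's coordinates form column j of the matrix


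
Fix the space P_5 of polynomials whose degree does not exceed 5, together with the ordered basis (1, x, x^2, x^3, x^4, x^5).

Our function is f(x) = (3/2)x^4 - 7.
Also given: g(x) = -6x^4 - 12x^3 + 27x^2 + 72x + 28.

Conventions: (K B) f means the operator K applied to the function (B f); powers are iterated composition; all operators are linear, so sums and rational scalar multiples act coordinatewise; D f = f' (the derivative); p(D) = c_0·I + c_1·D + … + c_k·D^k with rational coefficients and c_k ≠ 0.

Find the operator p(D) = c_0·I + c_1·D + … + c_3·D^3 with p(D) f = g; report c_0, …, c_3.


D^0 f = (3/2)x^4 - 7
D^1 f = 6x^3
D^2 f = 18x^2
D^3 f = 36x
matching coefficients of g against c_0 f + c_1 Df + … from the top degree down determines the c_i
solution: c_0 = -4, c_1 = -2, c_2 = 3/2, c_3 = 2

c_0 = -4, c_1 = -2, c_2 = 3/2, c_3 = 2


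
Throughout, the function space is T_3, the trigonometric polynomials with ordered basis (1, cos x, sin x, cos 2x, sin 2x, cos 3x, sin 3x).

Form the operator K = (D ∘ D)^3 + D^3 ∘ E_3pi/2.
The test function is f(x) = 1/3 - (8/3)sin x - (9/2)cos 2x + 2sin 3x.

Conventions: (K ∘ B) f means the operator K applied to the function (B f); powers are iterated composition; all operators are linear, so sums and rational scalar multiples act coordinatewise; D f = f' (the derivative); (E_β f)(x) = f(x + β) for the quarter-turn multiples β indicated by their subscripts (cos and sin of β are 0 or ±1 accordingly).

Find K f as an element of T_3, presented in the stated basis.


D f = -(8/3)cos x + 9sin 2x + 6cos 3x
D D f = (8/3)sin x + 18cos 2x - 18sin 3x
D (D ∘ D) f = (8/3)cos x - 36sin 2x - 54cos 3x
D D (D ∘ D) f = -(8/3)sin x - 72cos 2x + 162sin 3x
D (D ∘ D) (D ∘ D) f = -(8/3)cos x + 144sin 2x + 486cos 3x
D D (D ∘ D) (D ∘ D) f = (8/3)sin x + 288cos 2x - 1458sin 3x
E_3pi/2 f = 1/3 + (8/3)cos x + (9/2)cos 2x + 2cos 3x
D E_3pi/2 f = -(8/3)sin x - 9sin 2x - 6sin 3x
D D E_3pi/2 f = -(8/3)cos x - 18cos 2x - 18cos 3x
D D D E_3pi/2 f = (8/3)sin x + 36sin 2x + 54sin 3x
((D ∘ D)^3 + D^3 ∘ E_3pi/2) f = (16/3)sin x + 288cos 2x + 36sin 2x - 1404sin 3x

the result is g(x) = (16/3)sin x + 288cos 2x + 36sin 2x - 1404sin 3x


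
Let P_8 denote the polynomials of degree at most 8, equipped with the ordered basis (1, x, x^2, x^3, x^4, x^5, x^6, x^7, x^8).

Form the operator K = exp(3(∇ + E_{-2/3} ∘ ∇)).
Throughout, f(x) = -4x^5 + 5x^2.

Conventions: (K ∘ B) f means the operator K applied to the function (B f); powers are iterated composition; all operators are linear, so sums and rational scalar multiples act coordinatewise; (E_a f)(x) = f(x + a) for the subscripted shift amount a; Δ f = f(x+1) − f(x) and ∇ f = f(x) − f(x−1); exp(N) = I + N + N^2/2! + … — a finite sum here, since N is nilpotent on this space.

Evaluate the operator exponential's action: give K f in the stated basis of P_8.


the image equals g(x) = -4x^5 - 120x^4 - 1040x^3 - 2075x^2 + (37540/9)x + 153574/27

order-1 term: -120x^4 + 400x^3 - 640x^2 + (5140/9)x - 5798/27
order-2 term: -1440x^3 + 7200x^2 - 13680x + 28940/3
order-3 term: -8640x^2 + 43200x - 59040
order-4 term: -25920x + 86400
order-5 term: -31104
the series for exp(3(∇ + E_{-2/3} ∘ ∇)) f terminates at order 5
exp(3(∇ + E_{-2/3} ∘ ∇)) f = -4x^5 - 120x^4 - 1040x^3 - 2075x^2 + (37540/9)x + 153574/27


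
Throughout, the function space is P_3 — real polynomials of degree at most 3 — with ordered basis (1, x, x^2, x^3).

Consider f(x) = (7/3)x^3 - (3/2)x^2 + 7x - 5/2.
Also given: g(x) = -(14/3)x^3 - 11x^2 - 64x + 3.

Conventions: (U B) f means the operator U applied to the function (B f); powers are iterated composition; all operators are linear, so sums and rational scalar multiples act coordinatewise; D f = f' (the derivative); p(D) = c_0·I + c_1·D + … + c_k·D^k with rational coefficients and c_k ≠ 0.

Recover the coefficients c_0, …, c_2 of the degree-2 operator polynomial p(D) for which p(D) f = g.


D^0 f = (7/3)x^3 - (3/2)x^2 + 7x - 5/2
D^1 f = 7x^2 - 3x + 7
D^2 f = 14x - 3
matching coefficients of g against c_0 f + c_1 Df + … from the top degree down determines the c_i
solution: c_0 = -2, c_1 = -2, c_2 = -4

p(D) = -2·I − 2·D − 4·D^2, i.e. c_0 = -2, c_1 = -2, c_2 = -4


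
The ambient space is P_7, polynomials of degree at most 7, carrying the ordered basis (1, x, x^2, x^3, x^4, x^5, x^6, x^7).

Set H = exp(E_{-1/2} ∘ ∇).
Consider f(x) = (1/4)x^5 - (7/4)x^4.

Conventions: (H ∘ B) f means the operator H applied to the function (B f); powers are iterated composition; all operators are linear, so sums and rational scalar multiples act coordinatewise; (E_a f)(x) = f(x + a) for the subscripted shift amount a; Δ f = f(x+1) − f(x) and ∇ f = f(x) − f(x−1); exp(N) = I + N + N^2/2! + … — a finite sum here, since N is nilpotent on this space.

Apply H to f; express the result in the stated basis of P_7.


the image equals g(x) = (1/4)x^5 - (1/2)x^4 - (19/2)x^3 + (49/8)x^2 + (47/2)x - 1151/64

order-1 term: (5/4)x^4 - 12x^3 + (233/8)x^2 - 29x + 681/64
order-2 term: (5/2)x^3 - (51/2)x^2 + (293/4)x - 265/4
order-3 term: (5/2)x^2 - 22x + 353/8
order-4 term: (5/4)x - 27/4
order-5 term: 1/4
the series for exp(E_{-1/2} ∘ ∇) f terminates at order 5
exp(E_{-1/2} ∘ ∇) f = (1/4)x^5 - (1/2)x^4 - (19/2)x^3 + (49/8)x^2 + (47/2)x - 1151/64


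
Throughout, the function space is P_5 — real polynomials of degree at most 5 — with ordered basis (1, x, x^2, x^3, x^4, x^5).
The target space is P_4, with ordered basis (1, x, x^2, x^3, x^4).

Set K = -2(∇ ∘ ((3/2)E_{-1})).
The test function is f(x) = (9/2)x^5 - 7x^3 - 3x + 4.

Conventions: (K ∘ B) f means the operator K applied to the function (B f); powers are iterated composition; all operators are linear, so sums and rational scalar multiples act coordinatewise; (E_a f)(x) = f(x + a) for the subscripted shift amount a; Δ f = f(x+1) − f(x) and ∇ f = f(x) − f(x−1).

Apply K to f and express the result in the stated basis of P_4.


E_{-1} f = (9/2)x^5 - (45/2)x^4 + 38x^3 - 24x^2 - (3/2)x + 19/2
((3/2)E_{-1}) f = (27/4)x^5 - (135/4)x^4 + 57x^3 - 36x^2 - (9/4)x + 57/4
∇ ((3/2)E_{-1}) f = (135/4)x^4 - (405/2)x^3 + 441x^2 - (1647/4)x + 525/4
(-2(∇ ∘ ((3/2)E_{-1}))) f = -(135/2)x^4 + 405x^3 - 882x^2 + (1647/2)x - 525/2

g(x) = -(135/2)x^4 + 405x^3 - 882x^2 + (1647/2)x - 525/2


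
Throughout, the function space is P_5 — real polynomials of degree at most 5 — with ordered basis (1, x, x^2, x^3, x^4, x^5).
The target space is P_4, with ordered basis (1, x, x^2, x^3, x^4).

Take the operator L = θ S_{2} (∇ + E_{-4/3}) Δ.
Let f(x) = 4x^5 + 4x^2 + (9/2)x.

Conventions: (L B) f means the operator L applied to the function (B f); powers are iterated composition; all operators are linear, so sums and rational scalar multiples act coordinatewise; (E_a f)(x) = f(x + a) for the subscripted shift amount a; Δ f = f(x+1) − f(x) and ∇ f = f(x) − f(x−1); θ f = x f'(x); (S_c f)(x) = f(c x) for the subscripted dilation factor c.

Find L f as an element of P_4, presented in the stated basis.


the image equals g(x) = 1280x^4 + 320x^3 + (2240/3)x^2 - (808/27)x

Δ f = 20x^4 + 40x^3 + 40x^2 + 28x + 25/2
∇ Δ f = 80x^3 + 40x + 8
E_{-4/3} Δ f = 20x^4 - (200/3)x^3 + (280/3)x^2 - (1484/27)x + 2377/162
(∇ + E_{-4/3}) Δ f = 20x^4 + (40/3)x^3 + (280/3)x^2 - (404/27)x + 3673/162
S_{2} (∇ + E_{-4/3}) Δ f = 320x^4 + (320/3)x^3 + (1120/3)x^2 - (808/27)x + 3673/162
θ (S_{2} (∇ + E_{-4/3}) Δ) f = 1280x^4 + 320x^3 + (2240/3)x^2 - (808/27)x


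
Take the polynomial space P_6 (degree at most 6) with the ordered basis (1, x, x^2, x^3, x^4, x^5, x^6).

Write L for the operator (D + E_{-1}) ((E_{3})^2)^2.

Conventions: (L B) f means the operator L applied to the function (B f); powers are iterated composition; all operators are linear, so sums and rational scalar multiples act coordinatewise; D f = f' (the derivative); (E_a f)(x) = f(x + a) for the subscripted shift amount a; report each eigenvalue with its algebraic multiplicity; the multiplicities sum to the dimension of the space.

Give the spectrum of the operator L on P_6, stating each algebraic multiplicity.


λ = 1 (multiplicity 7)

image of 1: 1
image of x: x + 12
image of x^2: x^2 + 24x + 145
image of x^3: x^3 + 36x^2 + 435x + 1763
image of x^4: x^4 + 48x^3 + 870x^2 + 7052x + 21553
image of x^5: x^5 + 60x^4 + 1450x^3 + 17630x^2 + 107765x + 264731
image of x^6: x^6 + 72x^5 + 2175x^4 + 35260x^3 + 323295x^2 + 1588386x + 3264553
the matrix is upper triangular; its diagonal is (1, 1, 1, 1, 1, 1, 1)
for a triangular matrix the eigenvalues are the diagonal entries, with algebraic multiplicity their repetition count


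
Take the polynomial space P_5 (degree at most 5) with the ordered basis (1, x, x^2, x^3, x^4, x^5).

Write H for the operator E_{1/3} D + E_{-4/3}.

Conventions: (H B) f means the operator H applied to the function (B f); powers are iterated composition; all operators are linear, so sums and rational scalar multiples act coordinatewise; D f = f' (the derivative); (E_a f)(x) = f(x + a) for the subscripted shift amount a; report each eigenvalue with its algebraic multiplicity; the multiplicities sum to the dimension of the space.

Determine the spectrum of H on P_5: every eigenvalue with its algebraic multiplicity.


λ = 1 (multiplicity 6)

image of 1: 1
image of x: x - 1/3
image of x^2: x^2 - (2/3)x + 22/9
image of x^3: x^3 - x^2 + (22/3)x - 55/27
image of x^4: x^4 - (4/3)x^3 + (44/3)x^2 - (220/27)x + 268/81
image of x^5: x^5 - (5/3)x^4 + (220/9)x^3 - (550/27)x^2 + (1340/81)x - 1009/243
the matrix is upper triangular; its diagonal is (1, 1, 1, 1, 1, 1)
for a triangular matrix the eigenvalues are the diagonal entries, with algebraic multiplicity their repetition count


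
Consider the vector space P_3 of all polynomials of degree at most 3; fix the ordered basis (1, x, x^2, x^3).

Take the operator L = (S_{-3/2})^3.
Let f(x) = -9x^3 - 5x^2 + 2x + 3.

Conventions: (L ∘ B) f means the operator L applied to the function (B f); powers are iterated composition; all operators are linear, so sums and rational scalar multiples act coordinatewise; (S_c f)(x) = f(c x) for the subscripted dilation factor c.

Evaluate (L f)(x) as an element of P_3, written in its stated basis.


the image equals g(x) = (177147/512)x^3 - (3645/64)x^2 - (27/4)x + 3

S_{-3/2} f = (243/8)x^3 - (45/4)x^2 - 3x + 3
S_{-3/2} S_{-3/2} f = -(6561/64)x^3 - (405/16)x^2 + (9/2)x + 3
S_{-3/2} S_{-3/2} S_{-3/2} f = (177147/512)x^3 - (3645/64)x^2 - (27/4)x + 3


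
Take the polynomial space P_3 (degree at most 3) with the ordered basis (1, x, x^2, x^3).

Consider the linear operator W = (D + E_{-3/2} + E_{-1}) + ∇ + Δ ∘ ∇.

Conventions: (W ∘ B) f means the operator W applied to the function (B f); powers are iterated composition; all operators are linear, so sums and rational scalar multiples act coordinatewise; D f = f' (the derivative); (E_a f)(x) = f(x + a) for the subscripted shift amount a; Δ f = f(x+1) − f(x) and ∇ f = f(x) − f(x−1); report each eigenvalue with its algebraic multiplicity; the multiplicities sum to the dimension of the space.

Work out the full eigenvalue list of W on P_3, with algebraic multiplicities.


λ = 2 (multiplicity 4)

image of 1: 2
image of x: 2x - 1/2
image of x^2: 2x^2 - x + 17/4
image of x^3: 2x^3 - (3/2)x^2 + (51/4)x - 27/8
the matrix is upper triangular; its diagonal is (2, 2, 2, 2)
for a triangular matrix the eigenvalues are the diagonal entries, with algebraic multiplicity their repetition count


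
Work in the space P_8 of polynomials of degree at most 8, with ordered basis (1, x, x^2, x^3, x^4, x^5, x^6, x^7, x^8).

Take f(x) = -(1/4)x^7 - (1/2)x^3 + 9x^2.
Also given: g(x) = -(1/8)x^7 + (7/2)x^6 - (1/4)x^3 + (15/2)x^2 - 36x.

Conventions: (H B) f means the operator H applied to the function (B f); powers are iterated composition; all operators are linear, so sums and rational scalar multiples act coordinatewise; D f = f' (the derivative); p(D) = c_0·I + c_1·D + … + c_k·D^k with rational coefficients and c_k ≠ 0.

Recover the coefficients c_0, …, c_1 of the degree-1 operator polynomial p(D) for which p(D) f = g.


D^0 f = -(1/4)x^7 - (1/2)x^3 + 9x^2
D^1 f = -(7/4)x^6 - (3/2)x^2 + 18x
matching coefficients of g against c_0 f + c_1 Df + … from the top degree down determines the c_i
solution: c_0 = 1/2, c_1 = -2

p(D) = (1/2)·I − 2·D, i.e. c_0 = 1/2, c_1 = -2


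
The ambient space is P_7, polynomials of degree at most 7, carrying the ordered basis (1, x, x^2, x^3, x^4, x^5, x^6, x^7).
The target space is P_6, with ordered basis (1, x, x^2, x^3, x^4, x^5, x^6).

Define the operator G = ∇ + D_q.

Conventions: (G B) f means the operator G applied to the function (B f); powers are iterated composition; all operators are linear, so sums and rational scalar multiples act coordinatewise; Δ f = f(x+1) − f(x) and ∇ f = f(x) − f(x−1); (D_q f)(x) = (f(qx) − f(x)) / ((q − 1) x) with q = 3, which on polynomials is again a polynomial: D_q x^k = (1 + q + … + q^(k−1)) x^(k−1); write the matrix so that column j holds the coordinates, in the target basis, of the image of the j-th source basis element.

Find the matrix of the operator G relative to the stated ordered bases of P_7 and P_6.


image of 1: 0
image of x: 2
image of x^2: 6x - 1
image of x^3: 16x^2 - 3x + 1
image of x^4: 44x^3 - 6x^2 + 4x - 1
image of x^5: 126x^4 - 10x^3 + 10x^2 - 5x + 1
image of x^6: 370x^5 - 15x^4 + 20x^3 - 15x^2 + 6x - 1
image of x^7: 1100x^6 - 21x^5 + 35x^4 - 35x^3 + 21x^2 - 7x + 1
each image's coordinates form column j of the matrix

the matrix is [[0, 2, -1, 1, -1, 1, -1, 1]; [0, 0, 6, -3, 4, -5, 6, -7]; [0, 0, 0, 16, -6, 10, -15, 21]; [0, 0, 0, 0, 44, -10, 20, -35]; [0, 0, 0, 0, 0, 126, -15, 35]; [0, 0, 0, 0, 0, 0, 370, -21]; [0, 0, 0, 0, 0, 0, 0, 1100]] (rows listed top to bottom)


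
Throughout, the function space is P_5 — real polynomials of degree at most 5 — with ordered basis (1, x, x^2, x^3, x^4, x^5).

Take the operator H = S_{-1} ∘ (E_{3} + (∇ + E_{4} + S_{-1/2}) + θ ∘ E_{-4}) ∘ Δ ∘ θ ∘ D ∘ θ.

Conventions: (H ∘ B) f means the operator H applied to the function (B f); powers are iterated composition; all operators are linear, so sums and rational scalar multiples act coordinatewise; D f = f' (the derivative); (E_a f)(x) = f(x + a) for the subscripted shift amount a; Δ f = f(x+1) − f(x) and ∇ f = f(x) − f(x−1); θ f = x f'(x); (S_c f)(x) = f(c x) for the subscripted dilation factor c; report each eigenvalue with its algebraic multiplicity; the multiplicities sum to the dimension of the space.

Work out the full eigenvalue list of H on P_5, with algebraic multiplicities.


λ = 0 (multiplicity 6)

image of 1: 0
image of x: 0
image of x^2: 12
image of x^3: -90x + 342
image of x^4: 612x^2 - 1512x + 4752
image of x^5: -1950x^3 + 2550x^2 - 53800x + 54700
the matrix is upper triangular; its diagonal is (0, 0, 0, 0, 0, 0)
for a triangular matrix the eigenvalues are the diagonal entries, with algebraic multiplicity their repetition count


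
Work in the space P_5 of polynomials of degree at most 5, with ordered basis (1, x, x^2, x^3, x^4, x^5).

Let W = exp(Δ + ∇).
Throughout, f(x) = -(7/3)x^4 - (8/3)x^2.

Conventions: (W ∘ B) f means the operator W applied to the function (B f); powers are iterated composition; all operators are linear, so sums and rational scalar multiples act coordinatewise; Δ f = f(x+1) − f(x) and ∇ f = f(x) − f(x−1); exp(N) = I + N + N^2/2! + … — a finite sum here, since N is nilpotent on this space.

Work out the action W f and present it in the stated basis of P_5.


g(x) = -(7/3)x^4 - (56/3)x^3 - (176/3)x^2 - 104x - 256/3

order-1 term: -(56/3)x^3 - (88/3)x
order-2 term: -56x^2 - 48
order-3 term: -(224/3)x
order-4 term: -112/3
the series for exp(Δ + ∇) f terminates at order 4
exp(Δ + ∇) f = -(7/3)x^4 - (56/3)x^3 - (176/3)x^2 - 104x - 256/3


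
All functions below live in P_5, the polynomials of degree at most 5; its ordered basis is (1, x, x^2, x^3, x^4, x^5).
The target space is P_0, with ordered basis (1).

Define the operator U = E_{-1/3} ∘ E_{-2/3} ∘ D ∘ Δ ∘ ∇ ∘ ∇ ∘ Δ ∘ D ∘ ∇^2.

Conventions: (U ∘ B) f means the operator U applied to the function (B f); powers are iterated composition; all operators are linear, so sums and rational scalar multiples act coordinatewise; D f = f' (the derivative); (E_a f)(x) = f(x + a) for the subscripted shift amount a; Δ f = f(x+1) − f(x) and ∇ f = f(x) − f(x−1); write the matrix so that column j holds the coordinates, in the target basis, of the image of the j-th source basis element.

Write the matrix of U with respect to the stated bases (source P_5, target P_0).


image of 1: 0
image of x: 0
image of x^2: 0
image of x^3: 0
image of x^4: 0
image of x^5: 0
each image's coordinates form column j of the matrix

the matrix is [[0, 0, 0, 0, 0, 0]] (rows listed top to bottom)


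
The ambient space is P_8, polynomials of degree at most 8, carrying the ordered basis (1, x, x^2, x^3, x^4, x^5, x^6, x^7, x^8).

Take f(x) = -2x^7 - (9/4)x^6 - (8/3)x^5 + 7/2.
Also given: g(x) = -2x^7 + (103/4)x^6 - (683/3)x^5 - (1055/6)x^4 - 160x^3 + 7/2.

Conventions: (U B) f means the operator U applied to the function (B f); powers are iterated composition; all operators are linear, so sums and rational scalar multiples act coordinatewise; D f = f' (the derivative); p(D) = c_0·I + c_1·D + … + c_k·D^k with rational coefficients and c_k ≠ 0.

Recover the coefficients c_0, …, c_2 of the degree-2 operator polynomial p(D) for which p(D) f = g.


c_0 = 1, c_1 = -2, c_2 = 3

D^0 f = -2x^7 - (9/4)x^6 - (8/3)x^5 + 7/2
D^1 f = -14x^6 - (27/2)x^5 - (40/3)x^4
D^2 f = -84x^5 - (135/2)x^4 - (160/3)x^3
matching coefficients of g against c_0 f + c_1 Df + … from the top degree down determines the c_i
solution: c_0 = 1, c_1 = -2, c_2 = 3


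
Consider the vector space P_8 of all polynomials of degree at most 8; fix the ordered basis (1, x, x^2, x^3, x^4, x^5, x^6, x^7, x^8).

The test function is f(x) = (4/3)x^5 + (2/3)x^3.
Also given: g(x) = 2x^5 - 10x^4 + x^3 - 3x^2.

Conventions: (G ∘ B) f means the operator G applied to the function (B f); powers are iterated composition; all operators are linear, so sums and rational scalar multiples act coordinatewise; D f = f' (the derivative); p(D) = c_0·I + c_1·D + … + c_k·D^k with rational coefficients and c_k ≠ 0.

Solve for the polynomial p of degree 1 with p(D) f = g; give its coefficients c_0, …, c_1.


D^0 f = (4/3)x^5 + (2/3)x^3
D^1 f = (20/3)x^4 + 2x^2
matching coefficients of g against c_0 f + c_1 Df + … from the top degree down determines the c_i
solution: c_0 = 3/2, c_1 = -3/2

c_0 = 3/2, c_1 = -3/2


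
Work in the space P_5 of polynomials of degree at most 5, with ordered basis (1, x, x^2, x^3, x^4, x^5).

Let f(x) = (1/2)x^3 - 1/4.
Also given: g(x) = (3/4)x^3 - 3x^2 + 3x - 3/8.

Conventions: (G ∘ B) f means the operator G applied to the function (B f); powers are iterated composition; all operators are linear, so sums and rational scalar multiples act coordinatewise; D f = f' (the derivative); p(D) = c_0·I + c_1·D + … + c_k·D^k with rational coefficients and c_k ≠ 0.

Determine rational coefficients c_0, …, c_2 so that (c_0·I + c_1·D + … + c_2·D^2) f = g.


D^0 f = (1/2)x^3 - 1/4
D^1 f = (3/2)x^2
D^2 f = 3x
matching coefficients of g against c_0 f + c_1 Df + … from the top degree down determines the c_i
solution: c_0 = 3/2, c_1 = -2, c_2 = 1

c_0 = 3/2, c_1 = -2, c_2 = 1


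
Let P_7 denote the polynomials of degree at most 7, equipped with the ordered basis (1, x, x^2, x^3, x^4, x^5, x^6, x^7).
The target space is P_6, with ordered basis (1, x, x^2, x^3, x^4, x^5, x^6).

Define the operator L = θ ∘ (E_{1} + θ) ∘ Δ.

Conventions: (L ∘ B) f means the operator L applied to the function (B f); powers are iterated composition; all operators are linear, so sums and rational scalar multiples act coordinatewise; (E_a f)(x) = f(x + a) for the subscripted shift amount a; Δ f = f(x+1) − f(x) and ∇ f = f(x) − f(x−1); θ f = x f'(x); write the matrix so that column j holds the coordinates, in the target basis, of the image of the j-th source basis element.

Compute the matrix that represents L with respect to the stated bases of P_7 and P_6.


image of 1: 0
image of x: 0
image of x^2: 4x
image of x^3: 18x^2 + 12x
image of x^4: 48x^3 + 60x^2 + 32x
image of x^5: 100x^4 + 180x^3 + 180x^2 + 80x
image of x^6: 180x^5 + 420x^4 + 600x^3 + 510x^2 + 192x
image of x^7: 294x^6 + 840x^5 + 1540x^4 + 1890x^3 + 1386x^2 + 448x
each image's coordinates form column j of the matrix

the matrix is [[0, 0, 0, 0, 0, 0, 0, 0]; [0, 0, 4, 12, 32, 80, 192, 448]; [0, 0, 0, 18, 60, 180, 510, 1386]; [0, 0, 0, 0, 48, 180, 600, 1890]; [0, 0, 0, 0, 0, 100, 420, 1540]; [0, 0, 0, 0, 0, 0, 180, 840]; [0, 0, 0, 0, 0, 0, 0, 294]] (rows listed top to bottom)


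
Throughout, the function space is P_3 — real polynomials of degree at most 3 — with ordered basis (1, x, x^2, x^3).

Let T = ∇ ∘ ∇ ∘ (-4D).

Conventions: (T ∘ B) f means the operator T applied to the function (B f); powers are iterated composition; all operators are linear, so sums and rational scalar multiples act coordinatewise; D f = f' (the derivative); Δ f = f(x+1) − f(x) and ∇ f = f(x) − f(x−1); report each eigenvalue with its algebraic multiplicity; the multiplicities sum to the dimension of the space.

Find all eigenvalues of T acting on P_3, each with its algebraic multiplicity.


image of 1: 0
image of x: 0
image of x^2: 0
image of x^3: -24
the matrix is upper triangular; its diagonal is (0, 0, 0, 0)
for a triangular matrix the eigenvalues are the diagonal entries, with algebraic multiplicity their repetition count

λ = 0 (multiplicity 4)


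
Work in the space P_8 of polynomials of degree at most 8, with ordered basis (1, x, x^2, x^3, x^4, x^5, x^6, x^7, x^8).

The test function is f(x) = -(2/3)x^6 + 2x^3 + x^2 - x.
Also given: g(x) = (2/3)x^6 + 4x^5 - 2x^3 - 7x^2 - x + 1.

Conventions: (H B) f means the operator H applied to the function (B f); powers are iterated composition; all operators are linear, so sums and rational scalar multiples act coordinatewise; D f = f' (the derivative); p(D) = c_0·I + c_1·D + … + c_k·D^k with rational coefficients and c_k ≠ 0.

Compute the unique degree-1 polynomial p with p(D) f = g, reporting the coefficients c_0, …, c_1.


p(D) = -I − D, i.e. c_0 = -1, c_1 = -1

D^0 f = -(2/3)x^6 + 2x^3 + x^2 - x
D^1 f = -4x^5 + 6x^2 + 2x - 1
matching coefficients of g against c_0 f + c_1 Df + … from the top degree down determines the c_i
solution: c_0 = -1, c_1 = -1


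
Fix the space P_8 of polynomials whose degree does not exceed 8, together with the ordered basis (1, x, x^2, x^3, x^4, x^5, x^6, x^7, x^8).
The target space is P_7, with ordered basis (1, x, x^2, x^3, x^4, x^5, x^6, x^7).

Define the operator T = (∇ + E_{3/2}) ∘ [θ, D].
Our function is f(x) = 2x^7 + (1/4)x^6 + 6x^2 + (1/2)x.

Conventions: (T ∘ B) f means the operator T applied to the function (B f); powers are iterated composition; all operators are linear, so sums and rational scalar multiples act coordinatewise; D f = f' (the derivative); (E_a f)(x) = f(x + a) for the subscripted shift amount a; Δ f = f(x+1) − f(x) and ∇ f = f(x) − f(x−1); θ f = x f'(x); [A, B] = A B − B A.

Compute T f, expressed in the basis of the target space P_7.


g(x) = -14x^6 - (423/2)x^5 - (1125/4)x^4 - (4975/4)x^3 - (3675/4)x^2 - (24459/32)x - 12087/64

D f = 14x^6 + (3/2)x^5 + 12x + 1/2
θ D f = 84x^6 + (15/2)x^5 + 12x
θ f = 14x^7 + (3/2)x^6 + 12x^2 + (1/2)x
D θ f = 98x^6 + 9x^5 + 24x + 1/2
[θ, D] f = -14x^6 - (3/2)x^5 - 12x - 1/2
∇ [θ, D] f = -84x^5 + (405/2)x^4 - 265x^3 + 195x^2 - (153/2)x + 1/2
E_{3/2} [θ, D] f = -14x^6 - (255/2)x^5 - (1935/4)x^4 - (3915/4)x^3 - (4455/4)x^2 - (22011/32)x - 12119/64
(∇ + E_{3/2}) [θ, D] f = -14x^6 - (423/2)x^5 - (1125/4)x^4 - (4975/4)x^3 - (3675/4)x^2 - (24459/32)x - 12087/64


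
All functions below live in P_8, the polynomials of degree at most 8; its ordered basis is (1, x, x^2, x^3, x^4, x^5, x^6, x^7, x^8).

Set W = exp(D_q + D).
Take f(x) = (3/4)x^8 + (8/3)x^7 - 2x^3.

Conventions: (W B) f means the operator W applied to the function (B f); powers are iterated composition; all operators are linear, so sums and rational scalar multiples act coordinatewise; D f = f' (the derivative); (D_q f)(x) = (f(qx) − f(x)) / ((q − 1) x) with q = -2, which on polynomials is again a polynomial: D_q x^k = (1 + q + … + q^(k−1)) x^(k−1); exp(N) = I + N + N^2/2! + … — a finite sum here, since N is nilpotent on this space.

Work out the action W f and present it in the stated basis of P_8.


the image equals g(x) = (3/4)x^8 - (661/12)x^7 - (15725/12)x^6 + (24875/4)x^5 + (70625/3)x^4 - (13331/3)x^3 - 4187x^2 - (1693/3)x - 11261/84

order-1 term: -(231/4)x^7 + (400/3)x^6 - 12x^2
order-2 term: -(5775/4)x^6 - 1000x^5 - 6x
order-3 term: (28875/4)x^5 - (16000/3)x^4 - 4
order-4 term: 28875x^4 + (4000/3)x^3
order-5 term: -5775x^3 + 1600x^2
order-6 term: -5775x^2 + (800/3)x
order-7 term: -825x + 1600/21
order-8 term: -825/4
the series for exp(D_q + D) f terminates at order 8
exp(D_q + D) f = (3/4)x^8 - (661/12)x^7 - (15725/12)x^6 + (24875/4)x^5 + (70625/3)x^4 - (13331/3)x^3 - 4187x^2 - (1693/3)x - 11261/84


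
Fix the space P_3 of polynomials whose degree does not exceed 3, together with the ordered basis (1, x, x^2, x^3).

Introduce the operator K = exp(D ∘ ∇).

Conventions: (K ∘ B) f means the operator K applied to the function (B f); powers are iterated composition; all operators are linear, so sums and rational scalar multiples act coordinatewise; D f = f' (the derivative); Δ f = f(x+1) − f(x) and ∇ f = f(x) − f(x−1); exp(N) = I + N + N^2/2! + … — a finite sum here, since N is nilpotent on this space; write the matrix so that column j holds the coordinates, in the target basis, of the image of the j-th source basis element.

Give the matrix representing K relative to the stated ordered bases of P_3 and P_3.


image of 1: 1
image of x: x
image of x^2: x^2 + 2
image of x^3: x^3 + 6x - 3
each image's coordinates form column j of the matrix

the matrix is [[1, 0, 2, -3]; [0, 1, 0, 6]; [0, 0, 1, 0]; [0, 0, 0, 1]] (rows listed top to bottom)


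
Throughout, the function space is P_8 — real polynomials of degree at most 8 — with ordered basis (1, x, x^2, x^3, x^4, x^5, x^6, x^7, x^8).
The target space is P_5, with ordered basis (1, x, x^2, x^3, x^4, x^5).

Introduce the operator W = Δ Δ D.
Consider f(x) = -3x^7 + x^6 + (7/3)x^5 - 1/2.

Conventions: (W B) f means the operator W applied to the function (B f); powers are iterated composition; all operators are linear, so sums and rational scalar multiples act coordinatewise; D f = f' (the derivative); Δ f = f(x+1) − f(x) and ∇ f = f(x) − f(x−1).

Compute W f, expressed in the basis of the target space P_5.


the result is g(x) = -630x^4 - 2400x^3 - 3910x^2 - 3080x - 2876/3

D f = -21x^6 + 6x^5 + (35/3)x^4
Δ D f = -126x^5 - 285x^4 - (940/3)x^3 - 185x^2 - (148/3)x - 10/3
Δ Δ D f = -630x^4 - 2400x^3 - 3910x^2 - 3080x - 2876/3


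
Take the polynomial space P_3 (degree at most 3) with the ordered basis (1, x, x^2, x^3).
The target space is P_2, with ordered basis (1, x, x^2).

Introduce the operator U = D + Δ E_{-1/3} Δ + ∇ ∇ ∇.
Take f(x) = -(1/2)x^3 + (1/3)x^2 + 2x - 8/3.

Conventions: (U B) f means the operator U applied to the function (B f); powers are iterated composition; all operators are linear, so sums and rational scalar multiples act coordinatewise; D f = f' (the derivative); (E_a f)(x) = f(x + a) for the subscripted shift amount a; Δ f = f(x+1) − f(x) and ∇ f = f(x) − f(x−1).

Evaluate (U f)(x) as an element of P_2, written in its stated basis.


D f = -(3/2)x^2 + (2/3)x + 2
Δ f = -(3/2)x^2 - (5/6)x + 11/6
E_{-1/3} Δ f = -(3/2)x^2 + (1/6)x + 35/18
Δ E_{-1/3} Δ f = -3x - 4/3
∇ f = -(3/2)x^2 + (13/6)x + 7/6
∇ ∇ f = -3x + 11/3
∇ (∇ ∇) f = -3
(D + Δ E_{-1/3} Δ + ∇ ∇ ∇) f = -(3/2)x^2 - (7/3)x - 7/3

g(x) = -(3/2)x^2 - (7/3)x - 7/3


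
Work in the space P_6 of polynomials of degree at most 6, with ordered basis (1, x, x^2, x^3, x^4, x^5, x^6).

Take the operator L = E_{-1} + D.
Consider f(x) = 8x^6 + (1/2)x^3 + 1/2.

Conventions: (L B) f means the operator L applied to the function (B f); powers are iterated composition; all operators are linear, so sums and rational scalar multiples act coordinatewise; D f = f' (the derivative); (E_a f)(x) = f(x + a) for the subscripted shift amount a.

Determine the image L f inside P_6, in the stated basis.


the result is g(x) = 8x^6 + 120x^4 - (319/2)x^3 + 120x^2 - (93/2)x + 8

E_{-1} f = 8x^6 - 48x^5 + 120x^4 - (319/2)x^3 + (237/2)x^2 - (93/2)x + 8
D f = 48x^5 + (3/2)x^2
(E_{-1} + D) f = 8x^6 + 120x^4 - (319/2)x^3 + 120x^2 - (93/2)x + 8
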